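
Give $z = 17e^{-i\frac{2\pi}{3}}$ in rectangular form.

a = r cos θ = 17 * -1/2 = -17/2
b = r sin θ = 17 * -sqrt(3)/2 = -17*sqrt(3)/2
z = -17/2 - (17*sqrt(3)/2)i


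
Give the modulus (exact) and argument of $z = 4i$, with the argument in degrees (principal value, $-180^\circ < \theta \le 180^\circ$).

|z| = sqrt(0^2 + 4^2) = 4
a = 0 and b > 0, so z lies on the positive imaginary axis: arg(z) = 90°


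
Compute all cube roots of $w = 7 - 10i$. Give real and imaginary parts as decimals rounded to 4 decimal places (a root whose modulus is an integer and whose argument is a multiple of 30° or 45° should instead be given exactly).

|w| = sqrt(149) ≈ 12.206556, arg(w) ≈ 304.992020°
Root modulus = sqrt(149)^(1/3) ≈ 2.302490
Root arguments: θ_k = (arg(w) + 360°k)/3 for k = 0, 1, ..., 2
Compute each root as (root modulus)(cos θ_k + i sin θ_k) using full-precision intermediates, then round to 4 decimal places.
Roots: -0.4655 + 2.2549i, -1.7201 - 1.5306i, 2.1856 - 0.7243i


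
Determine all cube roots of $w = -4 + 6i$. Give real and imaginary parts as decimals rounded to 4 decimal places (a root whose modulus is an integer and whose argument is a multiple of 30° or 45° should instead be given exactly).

|w| = sqrt(52) ≈ 7.211103, arg(w) ≈ 123.690068°
Root modulus = sqrt(52)^(1/3) ≈ 1.931971
Root arguments: θ_k = (arg(w) + 360°k)/3 for k = 0, 1, ..., 2
Compute each root as (root modulus)(cos θ_k + i sin θ_k) using full-precision intermediates, then round to 4 decimal places.
Roots: 1.4530 + 1.2733i, -1.8292 + 0.6216i, 0.3762 - 1.8950i


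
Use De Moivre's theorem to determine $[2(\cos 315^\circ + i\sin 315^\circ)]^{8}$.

By De Moivre: z^n = r^n(cos(nθ) + i sin(nθ))
= 2^8(cos(8*315°) + i sin(8*315°))
= 256(cos 0° + i sin 0°)
= 256


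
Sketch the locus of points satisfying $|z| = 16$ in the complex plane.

|z| = 16 means sqrt(x^2 + y^2) = 16
This is a circle of radius 16 centered at the origin


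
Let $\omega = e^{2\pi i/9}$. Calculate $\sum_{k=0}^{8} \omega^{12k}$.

Let ζ = ω^12 = e^(2πi·12/9). Since 9 ∤ 12, ζ ≠ 1.
Sum = Σ_{k=0}^{8} ζ^k = (ζ^9 - 1)/(ζ - 1) = (ω^{12·9} - 1)/(ζ - 1) = (1 - 1)/(ζ - 1) = 0


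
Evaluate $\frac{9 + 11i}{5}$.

Divisor is real, so divide each part by 5:
= 9/5 + (11/5)i


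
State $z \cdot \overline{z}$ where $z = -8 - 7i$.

z * conjugate(z) = |z|^2 = a^2 + b^2
= (-8)^2 + (-7)^2 = 113


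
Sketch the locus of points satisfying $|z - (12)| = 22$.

|z - z0| = r describes a circle centered at z0 with radius r
Here z0 = 12 and r = 22
Locus: Circle centered at (12, 0) with radius 22


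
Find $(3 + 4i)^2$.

(a + bi)^2 = a^2 - b^2 + 2abi
= 3^2 - 4^2 + 2*3*4i
= -7 + 24i


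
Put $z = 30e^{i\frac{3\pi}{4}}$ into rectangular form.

a = r cos θ = 30 * -sqrt(2)/2 = -15*sqrt(2)
b = r sin θ = 30 * sqrt(2)/2 = 15*sqrt(2)
z = -15*sqrt(2) + 15*sqrt(2)i


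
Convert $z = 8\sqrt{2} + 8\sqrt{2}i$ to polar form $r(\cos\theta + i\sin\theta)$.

r = |z| = sqrt(a^2 + b^2) = sqrt((8*sqrt(2))^2 + (8*sqrt(2))^2) = sqrt(128 + 128) = sqrt(256) = 16
θ = arctan(b/a) = arctan(11.3137/11.3137) (quadrant-adjusted) = 45°
z = 16(cos 45° + i sin 45°)


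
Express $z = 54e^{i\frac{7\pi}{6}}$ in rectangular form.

a = r cos θ = 54 * -sqrt(3)/2 = -27*sqrt(3)
b = r sin θ = 54 * -1/2 = -27
z = -27*sqrt(3) - 27i


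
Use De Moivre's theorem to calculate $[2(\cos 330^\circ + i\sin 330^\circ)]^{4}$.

By De Moivre: z^n = r^n(cos(nθ) + i sin(nθ))
= 2^4(cos(4*330°) + i sin(4*330°))
= 16(cos 240° + i sin 240°)
= -8 - 8*sqrt(3)i


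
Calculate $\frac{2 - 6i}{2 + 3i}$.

Multiply numerator and denominator by conjugate (2 - 3i):
= (2 - 6i)(2 - 3i) / (2^2 + 3^2)
= (-14 - 18i) / 13
= -14/13 - (18/13)i


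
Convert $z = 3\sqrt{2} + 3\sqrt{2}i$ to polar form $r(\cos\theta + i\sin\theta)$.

r = |z| = sqrt(a^2 + b^2) = sqrt((3*sqrt(2))^2 + (3*sqrt(2))^2) = sqrt(18 + 18) = sqrt(36) = 6
θ = arctan(b/a) = arctan(4.2426/4.2426) (quadrant-adjusted) = 45°
z = 6(cos 45° + i sin 45°)


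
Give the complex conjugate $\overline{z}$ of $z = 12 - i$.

If z = a + bi, then conjugate(z) = a - bi
conjugate(12 - i) = 12 + i


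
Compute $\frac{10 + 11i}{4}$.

Divisor is real, so divide each part by 4:
= 5/2 + (11/4)i


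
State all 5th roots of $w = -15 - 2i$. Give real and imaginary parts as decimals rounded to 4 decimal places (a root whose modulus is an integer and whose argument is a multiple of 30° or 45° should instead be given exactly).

|w| = sqrt(229) ≈ 15.132746, arg(w) ≈ 187.594643°
Root modulus = sqrt(229)^(1/5) ≈ 1.721803
Root arguments: θ_k = (arg(w) + 360°k)/5 for k = 0, 1, ..., 4
Compute each root as (root modulus)(cos θ_k + i sin θ_k) using full-precision intermediates, then round to 4 decimal places.
Roots: 1.3657 + 1.0486i, -0.5753 + 1.6229i, -1.7212 - 0.0456i, -0.4885 - 1.6511i, 1.4193 - 0.9748i


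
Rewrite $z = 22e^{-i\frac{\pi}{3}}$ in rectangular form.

a = r cos θ = 22 * 1/2 = 11
b = r sin θ = 22 * -sqrt(3)/2 = -11*sqrt(3)
z = 11 - 11*sqrt(3)i


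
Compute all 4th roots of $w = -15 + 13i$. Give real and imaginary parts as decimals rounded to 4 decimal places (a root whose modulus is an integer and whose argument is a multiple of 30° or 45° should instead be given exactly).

|w| = sqrt(394) ≈ 19.849433, arg(w) ≈ 139.085617°
Root modulus = sqrt(394)^(1/4) ≈ 2.110751
Root arguments: θ_k = (arg(w) + 360°k)/4 for k = 0, 1, ..., 3
Compute each root as (root modulus)(cos θ_k + i sin θ_k) using full-precision intermediates, then round to 4 decimal places.
Roots: 1.7338 + 1.2038i, -1.2038 + 1.7338i, -1.7338 - 1.2038i, 1.2038 - 1.7338i


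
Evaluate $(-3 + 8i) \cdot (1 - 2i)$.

(a1*a2 - b1*b2) + (a1*b2 + b1*a2)i
= (-3 - (-16)) + (6 + 8)i
= 13 + 14i


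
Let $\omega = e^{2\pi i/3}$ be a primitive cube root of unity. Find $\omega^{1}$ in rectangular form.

ω^1 = e^(2πi·1/3) = e^(i·2π/3)
= cos(2π/3) + i sin(2π/3)
= -1/2 + (sqrt(3)/2)i


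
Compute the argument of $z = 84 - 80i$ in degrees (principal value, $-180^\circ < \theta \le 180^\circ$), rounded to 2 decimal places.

θ = arctan(b/a) = arctan(-80/84) (quadrant-adjusted) = -43.60°


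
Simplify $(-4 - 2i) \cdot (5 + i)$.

(a1*a2 - b1*b2) + (a1*b2 + b1*a2)i
= (-20 - (-2)) + (-4 + (-10))i
= -18 - 14i


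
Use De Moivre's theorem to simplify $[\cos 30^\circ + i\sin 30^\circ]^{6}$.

By De Moivre: z^n = r^n(cos(nθ) + i sin(nθ))
= 1^6(cos(6*30°) + i sin(6*30°))
= 1(cos 180° + i sin 180°)
= -1


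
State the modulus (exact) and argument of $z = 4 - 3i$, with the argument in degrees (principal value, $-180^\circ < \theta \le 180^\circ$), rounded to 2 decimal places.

|z| = sqrt(4^2 + (-3)^2) = 5
arg(z) = arctan(b/a) = arctan(-3/4) (quadrant-adjusted) = -36.87°


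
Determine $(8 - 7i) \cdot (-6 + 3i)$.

(a1*a2 - b1*b2) + (a1*b2 + b1*a2)i
= (-48 - (-21)) + (24 + 42)i
= -27 + 66i


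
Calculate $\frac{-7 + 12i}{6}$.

Divisor is real, so divide each part by 6:
= -7/6 + 2i


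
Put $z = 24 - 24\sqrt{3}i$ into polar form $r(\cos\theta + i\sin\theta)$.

r = |z| = sqrt(a^2 + b^2) = sqrt((24)^2 + (-24*sqrt(3))^2) = sqrt(576 + 1728) = sqrt(2304) = 48
θ = arctan(b/a) = arctan(-41.5692/24) (quadrant-adjusted) = 300°
z = 48(cos 300° + i sin 300°)


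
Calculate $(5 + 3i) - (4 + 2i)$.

(5 - 4) + (3 - 2)i = 1 + i


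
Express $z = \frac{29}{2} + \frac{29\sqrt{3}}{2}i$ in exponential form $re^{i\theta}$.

r = |z| = sqrt((29/2)^2 + (29*sqrt(3)/2)^2) = sqrt(841/4 + 2523/4) = sqrt(841) = 29
θ = arctan(b/a) = arctan(25.1147/14.5) (quadrant-adjusted) = 60° = π/3
z = 29e^(i*π/3)


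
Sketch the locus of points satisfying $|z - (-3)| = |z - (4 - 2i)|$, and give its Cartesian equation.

|z - z1| = |z - z2| means z is equidistant from z1 and z2,
i.e. the perpendicular bisector of the segment from (-3, 0) to (4, -2) (midpoint (1/2, -1)).
With z = x + yi, square both sides:
(x - (-3))^2 + (y - 0)^2 = (x - 4)^2 + (y - (-2))^2
The x^2 and y^2 terms cancel: 14x + (-4)y = 20 - 9 = 11
Simplify: 14x - 4y = 11
Locus: Perpendicular bisector of the segment from (-3, 0) to (4, -2): the line 14x - 4y = 11


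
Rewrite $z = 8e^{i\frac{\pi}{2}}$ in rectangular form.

a = r cos θ = 8 * 0 = 0
b = r sin θ = 8 * 1 = 8
z = 8i


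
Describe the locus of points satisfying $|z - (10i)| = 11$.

|z - z0| = r describes a circle centered at z0 with radius r
Here z0 = 10i and r = 11
Locus: Circle centered at (0, 10) with radius 11


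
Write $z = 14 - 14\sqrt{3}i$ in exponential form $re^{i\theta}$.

r = |z| = sqrt((14)^2 + (-14*sqrt(3))^2) = sqrt(196 + 588) = sqrt(784) = 28
θ = arctan(b/a) = arctan(-24.2487/14) (quadrant-adjusted) = -60° = -π/3
z = 28e^(-i*π/3)


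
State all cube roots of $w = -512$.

|w| = 512, arg(w) = 180°
Root modulus = 512^(1/3) = 8
Root arguments: θ_k = (180° + 360°k)/3 for k = 0, 1, ..., 2
Roots: 4 + 4*sqrt(3)i, -8, 4 - 4*sqrt(3)i


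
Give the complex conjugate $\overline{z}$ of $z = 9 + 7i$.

If z = a + bi, then conjugate(z) = a - bi
conjugate(9 + 7i) = 9 - 7i


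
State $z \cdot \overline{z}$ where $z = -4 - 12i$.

z * conjugate(z) = |z|^2 = a^2 + b^2
= (-4)^2 + (-12)^2 = 160


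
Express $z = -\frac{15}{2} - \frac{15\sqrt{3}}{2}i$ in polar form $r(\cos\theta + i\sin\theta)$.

r = |z| = sqrt(a^2 + b^2) = sqrt((-15/2)^2 + (-15*sqrt(3)/2)^2) = sqrt(225/4 + 675/4) = sqrt(225) = 15
θ = arctan(b/a) = arctan(-12.9904/-7.5) (quadrant-adjusted) = 240°
z = 15(cos 240° + i sin 240°)


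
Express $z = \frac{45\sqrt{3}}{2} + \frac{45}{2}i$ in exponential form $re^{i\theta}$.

r = |z| = sqrt((45*sqrt(3)/2)^2 + (45/2)^2) = sqrt(6075/4 + 2025/4) = sqrt(2025) = 45
θ = arctan(b/a) = arctan(22.5/38.9711) (quadrant-adjusted) = 30° = π/6
z = 45e^(i*π/6)


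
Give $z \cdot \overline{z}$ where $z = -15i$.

z * conjugate(z) = |z|^2 = a^2 + b^2
= 0^2 + (-15)^2 = 225


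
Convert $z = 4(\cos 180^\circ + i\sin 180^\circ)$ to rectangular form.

a = r cos θ = 4 * -1 = -4
b = r sin θ = 4 * 0 = 0
z = -4


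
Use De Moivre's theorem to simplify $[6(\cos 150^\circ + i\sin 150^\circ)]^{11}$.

By De Moivre: z^n = r^n(cos(nθ) + i sin(nθ))
= 6^11(cos(11*150°) + i sin(11*150°))
= 362797056(cos 210° + i sin 210°)
= -181398528*sqrt(3) - 181398528i


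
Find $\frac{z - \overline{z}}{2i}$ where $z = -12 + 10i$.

z - conjugate(z) = 2bi
(z - conjugate(z))/(2i) = 2bi/(2i) = b = 10


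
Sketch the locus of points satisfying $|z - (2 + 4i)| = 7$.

|z - z0| = r describes a circle centered at z0 with radius r
Here z0 = 2 + 4i and r = 7
Locus: Circle centered at (2, 4) with radius 7


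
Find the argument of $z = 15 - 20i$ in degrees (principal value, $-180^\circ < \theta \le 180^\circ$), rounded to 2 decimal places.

θ = arctan(b/a) = arctan(-20/15) (quadrant-adjusted) = -53.13°


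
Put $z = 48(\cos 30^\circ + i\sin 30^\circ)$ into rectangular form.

a = r cos θ = 48 * sqrt(3)/2 = 24*sqrt(3)
b = r sin θ = 48 * 1/2 = 24
z = 24*sqrt(3) + 24i


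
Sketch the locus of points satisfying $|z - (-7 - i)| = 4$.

|z - z0| = r describes a circle centered at z0 with radius r
Here z0 = -7 - i and r = 4
Locus: Circle centered at (-7, -1) with radius 4


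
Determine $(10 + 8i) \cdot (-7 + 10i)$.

(a1*a2 - b1*b2) + (a1*b2 + b1*a2)i
= (-70 - 80) + (100 + (-56))i
= -150 + 44i


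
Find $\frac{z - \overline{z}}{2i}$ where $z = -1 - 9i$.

z - conjugate(z) = 2bi
(z - conjugate(z))/(2i) = 2bi/(2i) = b = -9


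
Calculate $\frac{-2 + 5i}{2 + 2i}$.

Multiply numerator and denominator by conjugate (2 - 2i):
= (-2 + 5i)(2 - 2i) / (2^2 + 2^2)
= (6 + 14i) / 8
Divide through by 2: (3 + 7i) / 4
= 3/4 + (7/4)i


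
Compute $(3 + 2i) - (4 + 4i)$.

(3 - 4) + (2 - 4)i = -1 - 2i


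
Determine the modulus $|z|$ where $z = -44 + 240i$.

|z| = sqrt(a^2 + b^2) = sqrt((-44)^2 + 240^2) = sqrt(59536) = 244


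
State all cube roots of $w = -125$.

|w| = 125, arg(w) = 180°
Root modulus = 125^(1/3) = 5
Root arguments: θ_k = (180° + 360°k)/3 for k = 0, 1, ..., 2
Roots: 5/2 + (5*sqrt(3)/2)i, -5, 5/2 - (5*sqrt(3)/2)i


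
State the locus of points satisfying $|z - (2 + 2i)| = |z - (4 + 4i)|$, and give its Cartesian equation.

|z - z1| = |z - z2| means z is equidistant from z1 and z2,
i.e. the perpendicular bisector of the segment from (2, 2) to (4, 4) (midpoint (3, 3)).
With z = x + yi, square both sides:
(x - 2)^2 + (y - 2)^2 = (x - 4)^2 + (y - 4)^2
The x^2 and y^2 terms cancel: 4x + 4y = 32 - 8 = 24
Simplify: x + y = 6
Locus: Perpendicular bisector of the segment from (2, 2) to (4, 4): the line x + y = 6


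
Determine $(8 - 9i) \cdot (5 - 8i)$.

(a1*a2 - b1*b2) + (a1*b2 + b1*a2)i
= (40 - 72) + (-64 + (-45))i
= -32 - 109i


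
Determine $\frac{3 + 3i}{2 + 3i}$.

Multiply numerator and denominator by conjugate (2 - 3i):
= (3 + 3i)(2 - 3i) / (2^2 + 3^2)
= (15 - 3i) / 13
= 15/13 - (3/13)i


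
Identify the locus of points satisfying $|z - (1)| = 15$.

|z - z0| = r describes a circle centered at z0 with radius r
Here z0 = 1 and r = 15
Locus: Circle centered at (1, 0) with radius 15


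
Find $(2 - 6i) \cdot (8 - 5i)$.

(a1*a2 - b1*b2) + (a1*b2 + b1*a2)i
= (16 - 30) + (-10 + (-48))i
= -14 - 58i


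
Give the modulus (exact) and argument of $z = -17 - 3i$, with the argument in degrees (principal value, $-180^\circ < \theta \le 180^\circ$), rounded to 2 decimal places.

|z| = sqrt((-17)^2 + (-3)^2) = sqrt(298)
arg(z) = arctan(b/a) = arctan(-3/-17) (quadrant-adjusted) = -169.99°


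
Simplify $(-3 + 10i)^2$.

(a + bi)^2 = a^2 - b^2 + 2abi
= (-3)^2 - 10^2 + 2*(-3)*10i
= -91 - 60i


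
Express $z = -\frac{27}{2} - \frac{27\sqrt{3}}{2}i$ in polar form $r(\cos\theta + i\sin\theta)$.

r = |z| = sqrt(a^2 + b^2) = sqrt((-27/2)^2 + (-27*sqrt(3)/2)^2) = sqrt(729/4 + 2187/4) = sqrt(729) = 27
θ = arctan(b/a) = arctan(-23.3827/-13.5) (quadrant-adjusted) = 240°
z = 27(cos 240° + i sin 240°)


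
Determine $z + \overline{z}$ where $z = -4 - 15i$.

z + conjugate(z) = (a + bi) + (a - bi) = 2a
= 2 * (-4) = -8


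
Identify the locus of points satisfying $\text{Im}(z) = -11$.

Im(z) = y where z = x + yi; the equation y = -11 is satisfied by all points with that y-coordinate
Locus: Horizontal line y = -11


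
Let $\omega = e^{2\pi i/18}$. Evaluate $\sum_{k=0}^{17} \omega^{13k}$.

Let ζ = ω^13 = e^(2πi·13/18). Since 18 ∤ 13, ζ ≠ 1.
Sum = Σ_{k=0}^{17} ζ^k = (ζ^18 - 1)/(ζ - 1) = (ω^{13·18} - 1)/(ζ - 1) = (1 - 1)/(ζ - 1) = 0


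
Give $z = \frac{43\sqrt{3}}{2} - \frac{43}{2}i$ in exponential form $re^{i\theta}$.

r = |z| = sqrt((43*sqrt(3)/2)^2 + (-43/2)^2) = sqrt(5547/4 + 1849/4) = sqrt(1849) = 43
θ = arctan(b/a) = arctan(-21.5/37.2391) (quadrant-adjusted) = -30° = -π/6
z = 43e^(-i*π/6)


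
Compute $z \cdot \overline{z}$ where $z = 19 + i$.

z * conjugate(z) = |z|^2 = a^2 + b^2
= 19^2 + 1^2 = 362


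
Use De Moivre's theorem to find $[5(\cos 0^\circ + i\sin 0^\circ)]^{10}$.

By De Moivre: z^n = r^n(cos(nθ) + i sin(nθ))
= 5^10(cos(10*0°) + i sin(10*0°))
= 9765625(cos 0° + i sin 0°)
= 9765625


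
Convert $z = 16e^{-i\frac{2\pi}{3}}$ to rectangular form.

a = r cos θ = 16 * -1/2 = -8
b = r sin θ = 16 * -sqrt(3)/2 = -8*sqrt(3)
z = -8 - 8*sqrt(3)i


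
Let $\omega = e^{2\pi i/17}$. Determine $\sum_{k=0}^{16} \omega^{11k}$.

Let ζ = ω^11 = e^(2πi·11/17). Since 17 ∤ 11, ζ ≠ 1.
Sum = Σ_{k=0}^{16} ζ^k = (ζ^17 - 1)/(ζ - 1) = (ω^{11·17} - 1)/(ζ - 1) = (1 - 1)/(ζ - 1) = 0


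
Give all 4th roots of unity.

ω_k = e^(2πik/4) = cos(2πk/4) + i sin(2πk/4) for k = 0, 1, ..., 3
Roots: 1, i, -1, -i


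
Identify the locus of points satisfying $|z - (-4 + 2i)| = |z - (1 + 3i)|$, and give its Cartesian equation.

|z - z1| = |z - z2| means z is equidistant from z1 and z2,
i.e. the perpendicular bisector of the segment from (-4, 2) to (1, 3) (midpoint (-3/2, 5/2)).
With z = x + yi, square both sides:
(x - (-4))^2 + (y - 2)^2 = (x - 1)^2 + (y - 3)^2
The x^2 and y^2 terms cancel: 10x + 2y = 10 - 20 = -10
Simplify: 5x + y = -5
Locus: Perpendicular bisector of the segment from (-4, 2) to (1, 3): the line 5x + y = -5


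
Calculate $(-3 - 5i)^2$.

(a + bi)^2 = a^2 - b^2 + 2abi
= (-3)^2 - (-5)^2 + 2*(-3)*(-5)i
= -16 + 30i


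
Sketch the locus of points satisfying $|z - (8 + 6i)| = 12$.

|z - z0| = r describes a circle centered at z0 with radius r
Here z0 = 8 + 6i and r = 12
Locus: Circle centered at (8, 6) with radius 12


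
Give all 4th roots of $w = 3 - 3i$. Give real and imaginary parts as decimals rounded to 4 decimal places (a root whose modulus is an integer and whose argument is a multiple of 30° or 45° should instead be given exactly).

|w| = sqrt(18) ≈ 4.242641, arg(w) = 315°
Root modulus = sqrt(18)^(1/4) ≈ 1.435189
Root arguments: θ_k = (315° + 360°k)/4 for k = 0, 1, ..., 3
Compute each root as (root modulus)(cos θ_k + i sin θ_k) using full-precision intermediates, then round to 4 decimal places.
Roots: 0.2800 + 1.4076i, -1.4076 + 0.2800i, -0.2800 - 1.4076i, 1.4076 - 0.2800i


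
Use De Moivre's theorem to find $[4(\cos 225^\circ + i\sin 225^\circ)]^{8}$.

By De Moivre: z^n = r^n(cos(nθ) + i sin(nθ))
= 4^8(cos(8*225°) + i sin(8*225°))
= 65536(cos 0° + i sin 0°)
= 65536


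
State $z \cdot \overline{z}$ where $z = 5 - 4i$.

z * conjugate(z) = |z|^2 = a^2 + b^2
= 5^2 + (-4)^2 = 41


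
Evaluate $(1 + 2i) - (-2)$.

(1 - (-2)) + (2 - 0)i = 3 + 2i


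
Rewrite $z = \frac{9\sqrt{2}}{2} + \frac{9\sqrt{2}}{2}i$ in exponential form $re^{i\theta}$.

r = |z| = sqrt((9*sqrt(2)/2)^2 + (9*sqrt(2)/2)^2) = sqrt(81/2 + 81/2) = sqrt(81) = 9
θ = arctan(b/a) = arctan(6.364/6.364) (quadrant-adjusted) = 45° = π/4
z = 9e^(i*π/4)


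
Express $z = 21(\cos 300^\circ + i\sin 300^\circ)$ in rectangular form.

a = r cos θ = 21 * 1/2 = 21/2
b = r sin θ = 21 * -sqrt(3)/2 = -21*sqrt(3)/2
z = 21/2 - (21*sqrt(3)/2)i


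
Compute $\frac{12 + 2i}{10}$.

Divisor is real, so divide each part by 10:
= 6/5 + (1/5)i


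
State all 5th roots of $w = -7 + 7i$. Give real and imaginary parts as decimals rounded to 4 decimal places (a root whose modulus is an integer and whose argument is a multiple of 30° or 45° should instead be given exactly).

|w| = sqrt(98) ≈ 9.899495, arg(w) = 135°
Root modulus = sqrt(98)^(1/5) ≈ 1.581695
Root arguments: θ_k = (135° + 360°k)/5 for k = 0, 1, ..., 4
Compute each root as (root modulus)(cos θ_k + i sin θ_k) using full-precision intermediates, then round to 4 decimal places.
Roots: 1.4093 + 0.7181i, -0.2474 + 1.5622i, -1.5622 + 0.2474i, -0.7181 - 1.4093i, 1.1184 - 1.1184i


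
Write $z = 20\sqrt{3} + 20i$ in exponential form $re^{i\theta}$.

r = |z| = sqrt((20*sqrt(3))^2 + (20)^2) = sqrt(1200 + 400) = sqrt(1600) = 40
θ = arctan(b/a) = arctan(20/34.641) (quadrant-adjusted) = 30° = π/6
z = 40e^(i*π/6)


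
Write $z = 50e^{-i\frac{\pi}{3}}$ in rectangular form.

a = r cos θ = 50 * 1/2 = 25
b = r sin θ = 50 * -sqrt(3)/2 = -25*sqrt(3)
z = 25 - 25*sqrt(3)i


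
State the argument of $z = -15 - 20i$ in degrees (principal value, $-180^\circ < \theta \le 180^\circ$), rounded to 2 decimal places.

θ = arctan(b/a) = arctan(-20/-15) (quadrant-adjusted) = -126.87°


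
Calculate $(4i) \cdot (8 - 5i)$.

(a1*a2 - b1*b2) + (a1*b2 + b1*a2)i
= (0 - (-20)) + (0 + 32)i
= 20 + 32i


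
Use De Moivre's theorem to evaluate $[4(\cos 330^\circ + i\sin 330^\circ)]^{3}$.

By De Moivre: z^n = r^n(cos(nθ) + i sin(nθ))
= 4^3(cos(3*330°) + i sin(3*330°))
= 64(cos 270° + i sin 270°)
= -64i


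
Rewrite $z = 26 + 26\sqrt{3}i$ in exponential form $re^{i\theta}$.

r = |z| = sqrt((26)^2 + (26*sqrt(3))^2) = sqrt(676 + 2028) = sqrt(2704) = 52
θ = arctan(b/a) = arctan(45.0333/26) (quadrant-adjusted) = 60° = π/3
z = 52e^(i*π/3)


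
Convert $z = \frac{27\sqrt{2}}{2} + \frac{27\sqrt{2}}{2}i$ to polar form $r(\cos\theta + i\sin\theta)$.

r = |z| = sqrt(a^2 + b^2) = sqrt((27*sqrt(2)/2)^2 + (27*sqrt(2)/2)^2) = sqrt(729/2 + 729/2) = sqrt(729) = 27
θ = arctan(b/a) = arctan(19.0919/19.0919) (quadrant-adjusted) = 45°
z = 27(cos 45° + i sin 45°)


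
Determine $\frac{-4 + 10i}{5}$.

Divisor is real, so divide each part by 5:
= -4/5 + 2i


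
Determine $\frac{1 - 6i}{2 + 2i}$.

Multiply numerator and denominator by conjugate (2 - 2i):
= (1 - 6i)(2 - 2i) / (2^2 + 2^2)
= (-10 - 14i) / 8
Divide through by 2: (-5 - 7i) / 4
= -5/4 - (7/4)i


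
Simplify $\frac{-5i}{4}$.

Divisor is real, so divide each part by 4:
= 0 - (5/4)i


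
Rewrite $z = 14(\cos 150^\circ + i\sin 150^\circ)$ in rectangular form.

a = r cos θ = 14 * -sqrt(3)/2 = -7*sqrt(3)
b = r sin θ = 14 * 1/2 = 7
z = -7*sqrt(3) + 7i


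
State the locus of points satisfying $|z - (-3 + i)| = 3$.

|z - z0| = r describes a circle centered at z0 with radius r
Here z0 = -3 + i and r = 3
Locus: Circle centered at (-3, 1) with radius 3


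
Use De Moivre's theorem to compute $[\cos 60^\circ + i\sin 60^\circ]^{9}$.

By De Moivre: z^n = r^n(cos(nθ) + i sin(nθ))
= 1^9(cos(9*60°) + i sin(9*60°))
= 1(cos 180° + i sin 180°)
= -1


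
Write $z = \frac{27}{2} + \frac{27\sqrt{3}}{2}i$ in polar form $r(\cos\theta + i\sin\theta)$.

r = |z| = sqrt(a^2 + b^2) = sqrt((27/2)^2 + (27*sqrt(3)/2)^2) = sqrt(729/4 + 2187/4) = sqrt(729) = 27
θ = arctan(b/a) = arctan(23.3827/13.5) (quadrant-adjusted) = 60°
z = 27(cos 60° + i sin 60°)


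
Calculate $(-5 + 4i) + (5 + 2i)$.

(-5 + 5) + (4 + 2)i = 6i


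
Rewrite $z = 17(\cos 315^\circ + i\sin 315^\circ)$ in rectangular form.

a = r cos θ = 17 * sqrt(2)/2 = 17*sqrt(2)/2
b = r sin θ = 17 * -sqrt(2)/2 = -17*sqrt(2)/2
z = 17*sqrt(2)/2 - (17*sqrt(2)/2)i


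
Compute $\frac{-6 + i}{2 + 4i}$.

Multiply numerator and denominator by conjugate (2 - 4i):
= (-6 + i)(2 - 4i) / (2^2 + 4^2)
= (-8 + 26i) / 20
Divide through by 2: (-4 + 13i) / 10
= -2/5 + (13/10)i


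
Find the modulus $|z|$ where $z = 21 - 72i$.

|z| = sqrt(a^2 + b^2) = sqrt(21^2 + (-72)^2) = sqrt(5625) = 75


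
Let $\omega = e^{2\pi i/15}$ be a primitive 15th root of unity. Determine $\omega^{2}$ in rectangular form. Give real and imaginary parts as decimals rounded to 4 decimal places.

ω^2 = e^(2πi·2/15) = e^(i·4π/15)
= cos(4π/15) + i sin(4π/15)
= 0.6691 + 0.7431i


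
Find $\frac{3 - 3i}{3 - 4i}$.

Multiply numerator and denominator by conjugate (3 + 4i):
= (3 - 3i)(3 + 4i) / (3^2 + (-4)^2)
= (21 + 3i) / 25
= 21/25 + (3/25)i


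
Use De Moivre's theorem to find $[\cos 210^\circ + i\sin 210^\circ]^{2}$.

By De Moivre: z^n = r^n(cos(nθ) + i sin(nθ))
= 1^2(cos(2*210°) + i sin(2*210°))
= 1(cos 60° + i sin 60°)
= 1/2 + (sqrt(3)/2)i


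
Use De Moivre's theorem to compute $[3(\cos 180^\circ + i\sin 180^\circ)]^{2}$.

By De Moivre: z^n = r^n(cos(nθ) + i sin(nθ))
= 3^2(cos(2*180°) + i sin(2*180°))
= 9(cos 0° + i sin 0°)
= 9


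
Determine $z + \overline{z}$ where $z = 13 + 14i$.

z + conjugate(z) = (a + bi) + (a - bi) = 2a
= 2 * 13 = 26


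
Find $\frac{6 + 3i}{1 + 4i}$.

Multiply numerator and denominator by conjugate (1 - 4i):
= (6 + 3i)(1 - 4i) / (1^2 + 4^2)
= (18 - 21i) / 17
= 18/17 - (21/17)i


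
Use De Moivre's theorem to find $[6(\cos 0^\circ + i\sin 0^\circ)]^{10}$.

By De Moivre: z^n = r^n(cos(nθ) + i sin(nθ))
= 6^10(cos(10*0°) + i sin(10*0°))
= 60466176(cos 0° + i sin 0°)
= 60466176


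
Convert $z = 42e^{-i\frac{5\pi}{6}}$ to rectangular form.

a = r cos θ = 42 * -sqrt(3)/2 = -21*sqrt(3)
b = r sin θ = 42 * -1/2 = -21
z = -21*sqrt(3) - 21i


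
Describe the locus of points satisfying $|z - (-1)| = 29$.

|z - z0| = r describes a circle centered at z0 with radius r
Here z0 = -1 and r = 29
Locus: Circle centered at (-1, 0) with radius 29


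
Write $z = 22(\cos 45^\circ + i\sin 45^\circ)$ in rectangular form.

a = r cos θ = 22 * sqrt(2)/2 = 11*sqrt(2)
b = r sin θ = 22 * sqrt(2)/2 = 11*sqrt(2)
z = 11*sqrt(2) + 11*sqrt(2)i


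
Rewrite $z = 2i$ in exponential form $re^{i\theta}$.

r = |z| = sqrt((0)^2 + (2)^2) = sqrt(0 + 4) = sqrt(4) = 2
a = 0 and b > 0, so z lies on the positive imaginary axis: θ = 90° = π/2
z = 2e^(i*π/2)


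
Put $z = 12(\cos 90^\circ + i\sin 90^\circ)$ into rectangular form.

a = r cos θ = 12 * 0 = 0
b = r sin θ = 12 * 1 = 12
z = 12i


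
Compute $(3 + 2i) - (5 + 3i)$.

(3 - 5) + (2 - 3)i = -2 - i


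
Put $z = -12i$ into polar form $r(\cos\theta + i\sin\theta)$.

r = |z| = sqrt(a^2 + b^2) = sqrt((0)^2 + (-12)^2) = sqrt(0 + 144) = sqrt(144) = 12
a = 0 and b < 0, so z lies on the negative imaginary axis: θ = 270°
z = 12(cos 270° + i sin 270°)


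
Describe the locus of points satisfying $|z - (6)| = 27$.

|z - z0| = r describes a circle centered at z0 with radius r
Here z0 = 6 and r = 27
Locus: Circle centered at (6, 0) with radius 27


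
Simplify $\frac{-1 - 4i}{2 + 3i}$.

Multiply numerator and denominator by conjugate (2 - 3i):
= (-1 - 4i)(2 - 3i) / (2^2 + 3^2)
= (-14 - 5i) / 13
= -14/13 - (5/13)i


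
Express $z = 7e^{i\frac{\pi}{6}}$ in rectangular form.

a = r cos θ = 7 * sqrt(3)/2 = 7*sqrt(3)/2
b = r sin θ = 7 * 1/2 = 7/2
z = 7*sqrt(3)/2 + (7/2)i


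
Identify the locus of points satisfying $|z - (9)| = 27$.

|z - z0| = r describes a circle centered at z0 with radius r
Here z0 = 9 and r = 27
Locus: Circle centered at (9, 0) with radius 27


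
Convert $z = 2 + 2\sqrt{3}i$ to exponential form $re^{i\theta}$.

r = |z| = sqrt((2)^2 + (2*sqrt(3))^2) = sqrt(4 + 12) = sqrt(16) = 4
θ = arctan(b/a) = arctan(3.4641/2) (quadrant-adjusted) = 60° = π/3
z = 4e^(i*π/3)


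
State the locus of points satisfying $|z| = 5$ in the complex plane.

|z| = 5 means sqrt(x^2 + y^2) = 5
This is a circle of radius 5 centered at the origin


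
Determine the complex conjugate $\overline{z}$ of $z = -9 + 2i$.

If z = a + bi, then conjugate(z) = a - bi
conjugate(-9 + 2i) = -9 - 2i


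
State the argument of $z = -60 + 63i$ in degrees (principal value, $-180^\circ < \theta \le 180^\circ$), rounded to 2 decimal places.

θ = arctan(b/a) = arctan(63/-60) (quadrant-adjusted) = 133.60°


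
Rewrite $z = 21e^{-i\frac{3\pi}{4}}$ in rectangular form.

a = r cos θ = 21 * -sqrt(2)/2 = -21*sqrt(2)/2
b = r sin θ = 21 * -sqrt(2)/2 = -21*sqrt(2)/2
z = -21*sqrt(2)/2 - (21*sqrt(2)/2)i


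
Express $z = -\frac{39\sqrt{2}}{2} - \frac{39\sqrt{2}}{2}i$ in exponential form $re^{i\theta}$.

r = |z| = sqrt((-39*sqrt(2)/2)^2 + (-39*sqrt(2)/2)^2) = sqrt(1521/2 + 1521/2) = sqrt(1521) = 39
θ = arctan(b/a) = arctan(-27.5772/-27.5772) (quadrant-adjusted) = -135° = -3π/4
z = 39e^(-i*3π/4)


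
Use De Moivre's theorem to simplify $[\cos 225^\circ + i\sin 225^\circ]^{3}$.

By De Moivre: z^n = r^n(cos(nθ) + i sin(nθ))
= 1^3(cos(3*225°) + i sin(3*225°))
= 1(cos 315° + i sin 315°)
= sqrt(2)/2 - (sqrt(2)/2)i


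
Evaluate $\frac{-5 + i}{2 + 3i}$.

Multiply numerator and denominator by conjugate (2 - 3i):
= (-5 + i)(2 - 3i) / (2^2 + 3^2)
= (-7 + 17i) / 13
= -7/13 + (17/13)i


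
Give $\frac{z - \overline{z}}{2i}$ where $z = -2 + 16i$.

z - conjugate(z) = 2bi
(z - conjugate(z))/(2i) = 2bi/(2i) = b = 16


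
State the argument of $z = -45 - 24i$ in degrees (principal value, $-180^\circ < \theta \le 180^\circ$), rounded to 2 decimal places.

θ = arctan(b/a) = arctan(-24/-45) (quadrant-adjusted) = -151.93°


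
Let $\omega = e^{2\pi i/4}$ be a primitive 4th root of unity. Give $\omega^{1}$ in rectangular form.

ω^1 = e^(2πi·1/4) = e^(i·1π/2)
= cos(1π/2) + i sin(1π/2)
= i


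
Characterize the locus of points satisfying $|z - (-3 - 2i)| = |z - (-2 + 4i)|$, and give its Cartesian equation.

|z - z1| = |z - z2| means z is equidistant from z1 and z2,
i.e. the perpendicular bisector of the segment from (-3, -2) to (-2, 4) (midpoint (-5/2, 1)).
With z = x + yi, square both sides:
(x - (-3))^2 + (y - (-2))^2 = (x - (-2))^2 + (y - 4)^2
The x^2 and y^2 terms cancel: 2x + 12y = 20 - 13 = 7
Simplify: 2x + 12y = 7
Locus: Perpendicular bisector of the segment from (-3, -2) to (-2, 4): the line 2x + 12y = 7


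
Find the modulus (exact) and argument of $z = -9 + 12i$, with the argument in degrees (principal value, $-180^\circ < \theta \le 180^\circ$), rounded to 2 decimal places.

|z| = sqrt((-9)^2 + 12^2) = 15
arg(z) = arctan(b/a) = arctan(12/-9) (quadrant-adjusted) = 126.87°


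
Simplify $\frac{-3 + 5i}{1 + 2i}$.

Multiply numerator and denominator by conjugate (1 - 2i):
= (-3 + 5i)(1 - 2i) / (1^2 + 2^2)
= (7 + 11i) / 5
= 7/5 + (11/5)i


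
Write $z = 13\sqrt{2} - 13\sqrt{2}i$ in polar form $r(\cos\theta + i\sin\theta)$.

r = |z| = sqrt(a^2 + b^2) = sqrt((13*sqrt(2))^2 + (-13*sqrt(2))^2) = sqrt(338 + 338) = sqrt(676) = 26
θ = arctan(b/a) = arctan(-18.3848/18.3848) (quadrant-adjusted) = 315°
z = 26(cos 315° + i sin 315°)


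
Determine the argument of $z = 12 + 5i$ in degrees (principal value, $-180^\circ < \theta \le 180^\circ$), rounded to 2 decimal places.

θ = arctan(b/a) = arctan(5/12) (quadrant-adjusted) = 22.62°


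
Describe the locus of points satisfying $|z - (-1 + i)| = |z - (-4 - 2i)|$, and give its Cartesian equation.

|z - z1| = |z - z2| means z is equidistant from z1 and z2,
i.e. the perpendicular bisector of the segment from (-1, 1) to (-4, -2) (midpoint (-5/2, -1/2)).
With z = x + yi, square both sides:
(x - (-1))^2 + (y - 1)^2 = (x - (-4))^2 + (y - (-2))^2
The x^2 and y^2 terms cancel: -6x + (-6)y = 20 - 2 = 18
Simplify: x + y = -3
Locus: Perpendicular bisector of the segment from (-1, 1) to (-4, -2): the line x + y = -3


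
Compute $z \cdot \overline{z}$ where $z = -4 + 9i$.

z * conjugate(z) = |z|^2 = a^2 + b^2
= (-4)^2 + 9^2 = 97


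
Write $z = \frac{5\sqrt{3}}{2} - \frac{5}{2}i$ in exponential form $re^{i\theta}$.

r = |z| = sqrt((5*sqrt(3)/2)^2 + (-5/2)^2) = sqrt(75/4 + 25/4) = sqrt(25) = 5
θ = arctan(b/a) = arctan(-2.5/4.3301) (quadrant-adjusted) = -30° = -π/6
z = 5e^(-i*π/6)


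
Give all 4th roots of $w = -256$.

|w| = 256, arg(w) = 180°
Root modulus = 256^(1/4) = 4
Root arguments: θ_k = (180° + 360°k)/4 for k = 0, 1, ..., 3
Roots: 2*sqrt(2) + 2*sqrt(2)i, -2*sqrt(2) + 2*sqrt(2)i, -2*sqrt(2) - 2*sqrt(2)i, 2*sqrt(2) - 2*sqrt(2)i


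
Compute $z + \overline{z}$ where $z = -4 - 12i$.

z + conjugate(z) = (a + bi) + (a - bi) = 2a
= 2 * (-4) = -8


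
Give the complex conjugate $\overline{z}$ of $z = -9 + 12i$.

If z = a + bi, then conjugate(z) = a - bi
conjugate(-9 + 12i) = -9 - 12i


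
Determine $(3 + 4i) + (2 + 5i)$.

(3 + 2) + (4 + 5)i = 5 + 9i


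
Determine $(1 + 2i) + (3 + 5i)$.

(1 + 3) + (2 + 5)i = 4 + 7i


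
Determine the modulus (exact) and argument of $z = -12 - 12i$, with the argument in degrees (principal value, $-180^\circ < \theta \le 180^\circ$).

|z| = sqrt((-12)^2 + (-12)^2) = sqrt(288)
arg(z) = arctan(b/a) = arctan(-12/-12) (quadrant-adjusted) = -135°


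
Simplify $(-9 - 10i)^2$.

(a + bi)^2 = a^2 - b^2 + 2abi
= (-9)^2 - (-10)^2 + 2*(-9)*(-10)i
= -19 + 180i


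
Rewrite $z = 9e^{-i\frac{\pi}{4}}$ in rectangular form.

a = r cos θ = 9 * sqrt(2)/2 = 9*sqrt(2)/2
b = r sin θ = 9 * -sqrt(2)/2 = -9*sqrt(2)/2
z = 9*sqrt(2)/2 - (9*sqrt(2)/2)i


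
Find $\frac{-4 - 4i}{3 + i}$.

Multiply numerator and denominator by conjugate (3 - i):
= (-4 - 4i)(3 - i) / (3^2 + 1^2)
= (-16 - 8i) / 10
Divide through by 2: (-8 - 4i) / 5
= -8/5 - (4/5)i


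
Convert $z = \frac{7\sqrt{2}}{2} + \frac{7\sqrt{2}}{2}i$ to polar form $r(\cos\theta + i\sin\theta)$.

r = |z| = sqrt(a^2 + b^2) = sqrt((7*sqrt(2)/2)^2 + (7*sqrt(2)/2)^2) = sqrt(49/2 + 49/2) = sqrt(49) = 7
θ = arctan(b/a) = arctan(4.9497/4.9497) (quadrant-adjusted) = 45°
z = 7(cos 45° + i sin 45°)


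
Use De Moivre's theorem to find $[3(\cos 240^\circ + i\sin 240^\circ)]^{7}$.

By De Moivre: z^n = r^n(cos(nθ) + i sin(nθ))
= 3^7(cos(7*240°) + i sin(7*240°))
= 2187(cos 240° + i sin 240°)
= -2187/2 - (2187*sqrt(3)/2)i


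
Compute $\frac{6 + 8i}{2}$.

Divisor is real, so divide each part by 2:
= 3 + 4i


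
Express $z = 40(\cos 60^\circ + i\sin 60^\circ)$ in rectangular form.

a = r cos θ = 40 * 1/2 = 20
b = r sin θ = 40 * sqrt(3)/2 = 20*sqrt(3)
z = 20 + 20*sqrt(3)i


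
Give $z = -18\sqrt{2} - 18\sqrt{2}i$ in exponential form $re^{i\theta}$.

r = |z| = sqrt((-18*sqrt(2))^2 + (-18*sqrt(2))^2) = sqrt(648 + 648) = sqrt(1296) = 36
θ = arctan(b/a) = arctan(-25.4558/-25.4558) (quadrant-adjusted) = -135° = -3π/4
z = 36e^(-i*3π/4)


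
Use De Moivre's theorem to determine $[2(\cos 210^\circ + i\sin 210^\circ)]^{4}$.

By De Moivre: z^n = r^n(cos(nθ) + i sin(nθ))
= 2^4(cos(4*210°) + i sin(4*210°))
= 16(cos 120° + i sin 120°)
= -8 + 8*sqrt(3)i


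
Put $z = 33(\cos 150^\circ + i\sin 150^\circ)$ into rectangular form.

a = r cos θ = 33 * -sqrt(3)/2 = -33*sqrt(3)/2
b = r sin θ = 33 * 1/2 = 33/2
z = -33*sqrt(3)/2 + (33/2)i


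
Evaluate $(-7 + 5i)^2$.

(a + bi)^2 = a^2 - b^2 + 2abi
= (-7)^2 - 5^2 + 2*(-7)*5i
= 24 - 70i


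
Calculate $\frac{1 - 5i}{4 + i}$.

Multiply numerator and denominator by conjugate (4 - i):
= (1 - 5i)(4 - i) / (4^2 + 1^2)
= (-1 - 21i) / 17
= -1/17 - (21/17)i


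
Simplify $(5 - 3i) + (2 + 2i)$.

(5 + 2) + (-3 + 2)i = 7 - i


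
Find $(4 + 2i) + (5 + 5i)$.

(4 + 5) + (2 + 5)i = 9 + 7i


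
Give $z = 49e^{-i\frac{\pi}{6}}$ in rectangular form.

a = r cos θ = 49 * sqrt(3)/2 = 49*sqrt(3)/2
b = r sin θ = 49 * -1/2 = -49/2
z = 49*sqrt(3)/2 - (49/2)i


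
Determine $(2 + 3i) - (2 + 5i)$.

(2 - 2) + (3 - 5)i = -2i


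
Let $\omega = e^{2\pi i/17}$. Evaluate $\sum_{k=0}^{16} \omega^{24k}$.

Let ζ = ω^24 = e^(2πi·24/17). Since 17 ∤ 24, ζ ≠ 1.
Sum = Σ_{k=0}^{16} ζ^k = (ζ^17 - 1)/(ζ - 1) = (ω^{24·17} - 1)/(ζ - 1) = (1 - 1)/(ζ - 1) = 0


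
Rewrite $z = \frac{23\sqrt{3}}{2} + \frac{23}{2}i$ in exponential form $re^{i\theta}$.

r = |z| = sqrt((23*sqrt(3)/2)^2 + (23/2)^2) = sqrt(1587/4 + 529/4) = sqrt(529) = 23
θ = arctan(b/a) = arctan(11.5/19.9186) (quadrant-adjusted) = 30° = π/6
z = 23e^(i*π/6)


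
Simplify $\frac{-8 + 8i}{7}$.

Divisor is real, so divide each part by 7:
= -8/7 + (8/7)i


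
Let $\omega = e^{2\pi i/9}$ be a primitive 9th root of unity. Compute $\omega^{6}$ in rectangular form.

ω^6 = e^(2πi·6/9) = e^(i·4π/3)
= cos(4π/3) + i sin(4π/3)
= -1/2 - (sqrt(3)/2)i


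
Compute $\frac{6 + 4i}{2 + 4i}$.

Multiply numerator and denominator by conjugate (2 - 4i):
= (6 + 4i)(2 - 4i) / (2^2 + 4^2)
= (28 - 16i) / 20
Divide through by 4: (7 - 4i) / 5
= 7/5 - (4/5)i


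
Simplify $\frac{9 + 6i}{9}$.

Divisor is real, so divide each part by 9:
= 1 + (2/3)i


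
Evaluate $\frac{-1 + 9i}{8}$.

Divisor is real, so divide each part by 8:
= -1/8 + (9/8)i


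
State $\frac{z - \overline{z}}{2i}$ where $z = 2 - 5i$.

z - conjugate(z) = 2bi
(z - conjugate(z))/(2i) = 2bi/(2i) = b = -5


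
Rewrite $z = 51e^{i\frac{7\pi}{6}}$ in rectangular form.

a = r cos θ = 51 * -sqrt(3)/2 = -51*sqrt(3)/2
b = r sin θ = 51 * -1/2 = -51/2
z = -51*sqrt(3)/2 - (51/2)i


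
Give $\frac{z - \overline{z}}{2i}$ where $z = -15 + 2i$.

z - conjugate(z) = 2bi
(z - conjugate(z))/(2i) = 2bi/(2i) = b = 2


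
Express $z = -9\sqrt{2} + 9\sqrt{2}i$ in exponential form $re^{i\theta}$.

r = |z| = sqrt((-9*sqrt(2))^2 + (9*sqrt(2))^2) = sqrt(162 + 162) = sqrt(324) = 18
θ = arctan(b/a) = arctan(12.7279/-12.7279) (quadrant-adjusted) = 135° = 3π/4
z = 18e^(i*3π/4)


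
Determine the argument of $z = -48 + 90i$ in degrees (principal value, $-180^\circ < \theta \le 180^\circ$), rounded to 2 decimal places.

θ = arctan(b/a) = arctan(90/-48) (quadrant-adjusted) = 118.07°


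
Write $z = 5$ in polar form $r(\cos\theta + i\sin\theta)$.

r = |z| = sqrt(a^2 + b^2) = sqrt((5)^2 + (0)^2) = sqrt(25 + 0) = sqrt(25) = 5
b = 0 and a > 0, so z lies on the positive real axis: θ = 0°
z = 5(cos 0° + i sin 0°)


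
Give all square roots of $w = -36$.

|w| = 36, arg(w) = 180°
Root modulus = 36^(1/2) = 6
Root arguments: θ_k = (180° + 360°k)/2 for k = 0, 1, ..., 1
Roots: 6i, -6i


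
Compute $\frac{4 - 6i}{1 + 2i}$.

Multiply numerator and denominator by conjugate (1 - 2i):
= (4 - 6i)(1 - 2i) / (1^2 + 2^2)
= (-8 - 14i) / 5
= -8/5 - (14/5)i


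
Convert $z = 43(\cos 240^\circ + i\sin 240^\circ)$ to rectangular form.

a = r cos θ = 43 * -1/2 = -43/2
b = r sin θ = 43 * -sqrt(3)/2 = -43*sqrt(3)/2
z = -43/2 - (43*sqrt(3)/2)i


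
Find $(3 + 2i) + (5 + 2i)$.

(3 + 5) + (2 + 2)i = 8 + 4i


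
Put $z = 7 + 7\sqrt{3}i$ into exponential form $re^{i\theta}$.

r = |z| = sqrt((7)^2 + (7*sqrt(3))^2) = sqrt(49 + 147) = sqrt(196) = 14
θ = arctan(b/a) = arctan(12.1244/7) (quadrant-adjusted) = 60° = π/3
z = 14e^(i*π/3)


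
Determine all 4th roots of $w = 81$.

|w| = 81, arg(w) = 0°
Root modulus = 81^(1/4) = 3
Root arguments: θ_k = (0° + 360°k)/4 for k = 0, 1, ..., 3
Roots: 3, 3i, -3, -3i


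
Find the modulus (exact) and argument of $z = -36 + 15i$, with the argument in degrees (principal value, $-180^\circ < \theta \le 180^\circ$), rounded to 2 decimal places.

|z| = sqrt((-36)^2 + 15^2) = 39
arg(z) = arctan(b/a) = arctan(15/-36) (quadrant-adjusted) = 157.38°


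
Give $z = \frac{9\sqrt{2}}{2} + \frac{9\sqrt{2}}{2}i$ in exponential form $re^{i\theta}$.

r = |z| = sqrt((9*sqrt(2)/2)^2 + (9*sqrt(2)/2)^2) = sqrt(81/2 + 81/2) = sqrt(81) = 9
θ = arctan(b/a) = arctan(6.364/6.364) (quadrant-adjusted) = 45° = π/4
z = 9e^(i*π/4)


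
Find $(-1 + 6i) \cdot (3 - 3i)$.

(a1*a2 - b1*b2) + (a1*b2 + b1*a2)i
= (-3 - (-18)) + (3 + 18)i
= 15 + 21i


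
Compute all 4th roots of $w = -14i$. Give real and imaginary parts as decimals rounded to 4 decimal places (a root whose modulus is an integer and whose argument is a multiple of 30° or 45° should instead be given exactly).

|w| = 14, arg(w) = 270°
Root modulus = 14^(1/4) ≈ 1.934336
Root arguments: θ_k = (270° + 360°k)/4 for k = 0, 1, ..., 3
Compute each root as (root modulus)(cos θ_k + i sin θ_k) using full-precision intermediates, then round to 4 decimal places.
Roots: 0.7402 + 1.7871i, -1.7871 + 0.7402i, -0.7402 - 1.7871i, 1.7871 - 0.7402i


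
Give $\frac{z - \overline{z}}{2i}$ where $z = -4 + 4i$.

z - conjugate(z) = 2bi
(z - conjugate(z))/(2i) = 2bi/(2i) = b = 4


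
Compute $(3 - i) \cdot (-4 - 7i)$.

(a1*a2 - b1*b2) + (a1*b2 + b1*a2)i
= (-12 - 7) + (-21 + 4)i
= -19 - 17i


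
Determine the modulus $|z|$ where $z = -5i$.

|z| = sqrt(a^2 + b^2) = sqrt(0^2 + (-5)^2) = sqrt(25) = 5


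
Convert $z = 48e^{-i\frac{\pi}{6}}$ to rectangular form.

a = r cos θ = 48 * sqrt(3)/2 = 24*sqrt(3)
b = r sin θ = 48 * -1/2 = -24
z = 24*sqrt(3) - 24i


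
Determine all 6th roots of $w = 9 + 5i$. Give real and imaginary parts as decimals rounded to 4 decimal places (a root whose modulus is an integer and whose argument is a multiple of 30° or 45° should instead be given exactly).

|w| = sqrt(106) ≈ 10.295630, arg(w) ≈ 29.054604°
Root modulus = sqrt(106)^(1/6) ≈ 1.474944
Root arguments: θ_k = (arg(w) + 360°k)/6 for k = 0, 1, ..., 5
Compute each root as (root modulus)(cos θ_k + i sin θ_k) using full-precision intermediates, then round to 4 decimal places.
Roots: 1.4697 + 0.1245i, 0.6270 + 1.3350i, -0.8427 + 1.2105i, -1.4697 - 0.1245i, -0.6270 - 1.3350i, 0.8427 - 1.2105i
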